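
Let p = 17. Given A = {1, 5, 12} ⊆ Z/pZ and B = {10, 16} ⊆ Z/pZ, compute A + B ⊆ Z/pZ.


Work in Z/17Z: reduce every sum a + b modulo 17.
Enumerate all 6 pairs:
a = 1: 1+10=11, 1+16=0
a = 5: 5+10=15, 5+16=4
a = 12: 12+10=5, 12+16=11
Distinct residues collected: {0, 4, 5, 11, 15}
|A + B| = 5 (out of 17 total residues).

A + B = {0, 4, 5, 11, 15}


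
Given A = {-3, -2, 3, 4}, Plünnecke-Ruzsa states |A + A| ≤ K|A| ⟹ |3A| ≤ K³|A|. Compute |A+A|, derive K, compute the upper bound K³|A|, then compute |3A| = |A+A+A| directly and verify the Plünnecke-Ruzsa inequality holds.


|A| = 4.
Step 1: Compute A + A by enumerating all 16 pairs.
A + A = {-6, -5, -4, 0, 1, 2, 6, 7, 8}, so |A + A| = 9.
Step 2: Doubling constant K = |A + A|/|A| = 9/4 = 9/4 ≈ 2.2500.
Step 3: Plünnecke-Ruzsa gives |3A| ≤ K³·|A| = (2.2500)³ · 4 ≈ 45.5625.
Step 4: Compute 3A = A + A + A directly by enumerating all triples (a,b,c) ∈ A³; |3A| = 16.
Step 5: Check 16 ≤ 45.5625? Yes ✓.

K = 9/4, Plünnecke-Ruzsa bound K³|A| ≈ 45.5625, |3A| = 16, inequality holds.


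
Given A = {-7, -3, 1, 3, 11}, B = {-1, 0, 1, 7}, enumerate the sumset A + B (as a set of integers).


A + B = {a + b : a ∈ A, b ∈ B}.
Enumerate all |A|·|B| = 5·4 = 20 pairs (a, b) and collect distinct sums.
a = -7: -7+-1=-8, -7+0=-7, -7+1=-6, -7+7=0
a = -3: -3+-1=-4, -3+0=-3, -3+1=-2, -3+7=4
a = 1: 1+-1=0, 1+0=1, 1+1=2, 1+7=8
a = 3: 3+-1=2, 3+0=3, 3+1=4, 3+7=10
a = 11: 11+-1=10, 11+0=11, 11+1=12, 11+7=18
Collecting distinct sums: A + B = {-8, -7, -6, -4, -3, -2, 0, 1, 2, 3, 4, 8, 10, 11, 12, 18}
|A + B| = 16

A + B = {-8, -7, -6, -4, -3, -2, 0, 1, 2, 3, 4, 8, 10, 11, 12, 18}


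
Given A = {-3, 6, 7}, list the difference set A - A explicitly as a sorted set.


A - A = {a - a' : a, a' ∈ A}.
Compute a - a' for each ordered pair (a, a'):
a = -3: -3--3=0, -3-6=-9, -3-7=-10
a = 6: 6--3=9, 6-6=0, 6-7=-1
a = 7: 7--3=10, 7-6=1, 7-7=0
Collecting distinct values (and noting 0 appears from a-a):
A - A = {-10, -9, -1, 0, 1, 9, 10}
|A - A| = 7

A - A = {-10, -9, -1, 0, 1, 9, 10}


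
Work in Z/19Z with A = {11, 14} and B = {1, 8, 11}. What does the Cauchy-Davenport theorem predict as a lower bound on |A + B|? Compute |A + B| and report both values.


Cauchy-Davenport: |A + B| ≥ min(p, |A| + |B| - 1) for A, B nonempty in Z/pZ.
|A| = 2, |B| = 3, p = 19.
CD lower bound = min(19, 2 + 3 - 1) = min(19, 4) = 4.
Compute A + B mod 19 directly:
a = 11: 11+1=12, 11+8=0, 11+11=3
a = 14: 14+1=15, 14+8=3, 14+11=6
A + B = {0, 3, 6, 12, 15}, so |A + B| = 5.
Verify: 5 ≥ 4? Yes ✓.

CD lower bound = 4, actual |A + B| = 5.


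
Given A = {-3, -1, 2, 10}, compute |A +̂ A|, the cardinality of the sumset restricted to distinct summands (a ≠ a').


Restricted sumset: A +̂ A = {a + a' : a ∈ A, a' ∈ A, a ≠ a'}.
Equivalently, take A + A and drop any sum 2a that is achievable ONLY as a + a for a ∈ A (i.e. sums representable only with equal summands).
Enumerate pairs (a, a') with a < a' (symmetric, so each unordered pair gives one sum; this covers all a ≠ a'):
  -3 + -1 = -4
  -3 + 2 = -1
  -3 + 10 = 7
  -1 + 2 = 1
  -1 + 10 = 9
  2 + 10 = 12
Collected distinct sums: {-4, -1, 1, 7, 9, 12}
|A +̂ A| = 6
(Reference bound: |A +̂ A| ≥ 2|A| - 3 for |A| ≥ 2, with |A| = 4 giving ≥ 5.)

|A +̂ A| = 6


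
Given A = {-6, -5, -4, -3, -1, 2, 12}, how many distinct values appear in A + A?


A + A = {a + a' : a, a' ∈ A}; |A| = 7.
General bounds: 2|A| - 1 ≤ |A + A| ≤ |A|(|A|+1)/2, i.e. 13 ≤ |A + A| ≤ 28.
Lower bound 2|A|-1 is attained iff A is an arithmetic progression.
Enumerate sums a + a' for a ≤ a' (symmetric, so this suffices):
a = -6: -6+-6=-12, -6+-5=-11, -6+-4=-10, -6+-3=-9, -6+-1=-7, -6+2=-4, -6+12=6
a = -5: -5+-5=-10, -5+-4=-9, -5+-3=-8, -5+-1=-6, -5+2=-3, -5+12=7
a = -4: -4+-4=-8, -4+-3=-7, -4+-1=-5, -4+2=-2, -4+12=8
a = -3: -3+-3=-6, -3+-1=-4, -3+2=-1, -3+12=9
a = -1: -1+-1=-2, -1+2=1, -1+12=11
a = 2: 2+2=4, 2+12=14
a = 12: 12+12=24
Distinct sums: {-12, -11, -10, -9, -8, -7, -6, -5, -4, -3, -2, -1, 1, 4, 6, 7, 8, 9, 11, 14, 24}
|A + A| = 21

|A + A| = 21


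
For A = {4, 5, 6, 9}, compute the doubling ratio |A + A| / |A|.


|A| = 4.
Compute A + A by enumerating all 16 pairs.
A + A = {8, 9, 10, 11, 12, 13, 14, 15, 18}, so |A + A| = 9.
K = |A + A| / |A| = 9/4 (already in lowest terms) ≈ 2.2500.
Reference: AP of size 4 gives K = 7/4 ≈ 1.7500; a fully generic set of size 4 gives K ≈ 2.5000.

|A| = 4, |A + A| = 9, K = 9/4.


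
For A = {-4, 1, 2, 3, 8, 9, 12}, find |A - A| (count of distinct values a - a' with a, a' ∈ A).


A - A = {a - a' : a, a' ∈ A}; |A| = 7.
Bounds: 2|A|-1 ≤ |A - A| ≤ |A|² - |A| + 1, i.e. 13 ≤ |A - A| ≤ 43.
Note: 0 ∈ A - A always (from a - a). The set is symmetric: if d ∈ A - A then -d ∈ A - A.
Enumerate nonzero differences d = a - a' with a > a' (then include -d):
Positive differences: {1, 2, 3, 4, 5, 6, 7, 8, 9, 10, 11, 12, 13, 16}
Full difference set: {0} ∪ (positive diffs) ∪ (negative diffs).
|A - A| = 1 + 2·14 = 29 (matches direct enumeration: 29).

|A - A| = 29


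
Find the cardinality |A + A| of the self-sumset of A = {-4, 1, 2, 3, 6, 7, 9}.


A + A = {a + a' : a, a' ∈ A}; |A| = 7.
General bounds: 2|A| - 1 ≤ |A + A| ≤ |A|(|A|+1)/2, i.e. 13 ≤ |A + A| ≤ 28.
Lower bound 2|A|-1 is attained iff A is an arithmetic progression.
Enumerate sums a + a' for a ≤ a' (symmetric, so this suffices):
a = -4: -4+-4=-8, -4+1=-3, -4+2=-2, -4+3=-1, -4+6=2, -4+7=3, -4+9=5
a = 1: 1+1=2, 1+2=3, 1+3=4, 1+6=7, 1+7=8, 1+9=10
a = 2: 2+2=4, 2+3=5, 2+6=8, 2+7=9, 2+9=11
a = 3: 3+3=6, 3+6=9, 3+7=10, 3+9=12
a = 6: 6+6=12, 6+7=13, 6+9=15
a = 7: 7+7=14, 7+9=16
a = 9: 9+9=18
Distinct sums: {-8, -3, -2, -1, 2, 3, 4, 5, 6, 7, 8, 9, 10, 11, 12, 13, 14, 15, 16, 18}
|A + A| = 20

|A + A| = 20


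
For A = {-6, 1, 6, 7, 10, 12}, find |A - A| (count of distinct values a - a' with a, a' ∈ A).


A - A = {a - a' : a, a' ∈ A}; |A| = 6.
Bounds: 2|A|-1 ≤ |A - A| ≤ |A|² - |A| + 1, i.e. 11 ≤ |A - A| ≤ 31.
Note: 0 ∈ A - A always (from a - a). The set is symmetric: if d ∈ A - A then -d ∈ A - A.
Enumerate nonzero differences d = a - a' with a > a' (then include -d):
Positive differences: {1, 2, 3, 4, 5, 6, 7, 9, 11, 12, 13, 16, 18}
Full difference set: {0} ∪ (positive diffs) ∪ (negative diffs).
|A - A| = 1 + 2·13 = 27 (matches direct enumeration: 27).

|A - A| = 27


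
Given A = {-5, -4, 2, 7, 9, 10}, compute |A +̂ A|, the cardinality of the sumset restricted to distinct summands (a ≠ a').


Restricted sumset: A +̂ A = {a + a' : a ∈ A, a' ∈ A, a ≠ a'}.
Equivalently, take A + A and drop any sum 2a that is achievable ONLY as a + a for a ∈ A (i.e. sums representable only with equal summands).
Enumerate pairs (a, a') with a < a' (symmetric, so each unordered pair gives one sum; this covers all a ≠ a'):
  -5 + -4 = -9
  -5 + 2 = -3
  -5 + 7 = 2
  -5 + 9 = 4
  -5 + 10 = 5
  -4 + 2 = -2
  -4 + 7 = 3
  -4 + 9 = 5
  -4 + 10 = 6
  2 + 7 = 9
  2 + 9 = 11
  2 + 10 = 12
  7 + 9 = 16
  7 + 10 = 17
  9 + 10 = 19
Collected distinct sums: {-9, -3, -2, 2, 3, 4, 5, 6, 9, 11, 12, 16, 17, 19}
|A +̂ A| = 14
(Reference bound: |A +̂ A| ≥ 2|A| - 3 for |A| ≥ 2, with |A| = 6 giving ≥ 9.)

|A +̂ A| = 14


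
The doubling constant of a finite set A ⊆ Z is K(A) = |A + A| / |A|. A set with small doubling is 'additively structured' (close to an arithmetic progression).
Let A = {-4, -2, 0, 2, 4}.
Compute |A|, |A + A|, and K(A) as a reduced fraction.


|A| = 5.
Compute A + A by enumerating all 25 pairs.
A + A = {-8, -6, -4, -2, 0, 2, 4, 6, 8}, so |A + A| = 9.
K = |A + A| / |A| = 9/5 (already in lowest terms) ≈ 1.8000.
Reference: AP of size 5 gives K = 9/5 ≈ 1.8000; a fully generic set of size 5 gives K ≈ 3.0000.

|A| = 5, |A + A| = 9, K = 9/5.


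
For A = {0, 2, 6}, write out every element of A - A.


A - A = {a - a' : a, a' ∈ A}.
Compute a - a' for each ordered pair (a, a'):
a = 0: 0-0=0, 0-2=-2, 0-6=-6
a = 2: 2-0=2, 2-2=0, 2-6=-4
a = 6: 6-0=6, 6-2=4, 6-6=0
Collecting distinct values (and noting 0 appears from a-a):
A - A = {-6, -4, -2, 0, 2, 4, 6}
|A - A| = 7

A - A = {-6, -4, -2, 0, 2, 4, 6}


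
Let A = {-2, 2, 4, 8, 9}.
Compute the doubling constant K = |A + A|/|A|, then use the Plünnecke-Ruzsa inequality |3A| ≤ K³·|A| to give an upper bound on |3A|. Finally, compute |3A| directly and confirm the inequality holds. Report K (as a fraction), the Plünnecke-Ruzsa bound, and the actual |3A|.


|A| = 5.
Step 1: Compute A + A by enumerating all 25 pairs.
A + A = {-4, 0, 2, 4, 6, 7, 8, 10, 11, 12, 13, 16, 17, 18}, so |A + A| = 14.
Step 2: Doubling constant K = |A + A|/|A| = 14/5 = 14/5 ≈ 2.8000.
Step 3: Plünnecke-Ruzsa gives |3A| ≤ K³·|A| = (2.8000)³ · 5 ≈ 109.7600.
Step 4: Compute 3A = A + A + A directly by enumerating all triples (a,b,c) ∈ A³; |3A| = 26.
Step 5: Check 26 ≤ 109.7600? Yes ✓.

K = 14/5, Plünnecke-Ruzsa bound K³|A| ≈ 109.7600, |3A| = 26, inequality holds.


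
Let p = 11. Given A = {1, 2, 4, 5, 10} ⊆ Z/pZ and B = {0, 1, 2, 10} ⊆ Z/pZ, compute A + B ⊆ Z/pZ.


Work in Z/11Z: reduce every sum a + b modulo 11.
Enumerate all 20 pairs:
a = 1: 1+0=1, 1+1=2, 1+2=3, 1+10=0
a = 2: 2+0=2, 2+1=3, 2+2=4, 2+10=1
a = 4: 4+0=4, 4+1=5, 4+2=6, 4+10=3
a = 5: 5+0=5, 5+1=6, 5+2=7, 5+10=4
a = 10: 10+0=10, 10+1=0, 10+2=1, 10+10=9
Distinct residues collected: {0, 1, 2, 3, 4, 5, 6, 7, 9, 10}
|A + B| = 10 (out of 11 total residues).

A + B = {0, 1, 2, 3, 4, 5, 6, 7, 9, 10}


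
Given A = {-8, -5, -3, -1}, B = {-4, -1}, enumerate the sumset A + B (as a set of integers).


A + B = {a + b : a ∈ A, b ∈ B}.
Enumerate all |A|·|B| = 4·2 = 8 pairs (a, b) and collect distinct sums.
a = -8: -8+-4=-12, -8+-1=-9
a = -5: -5+-4=-9, -5+-1=-6
a = -3: -3+-4=-7, -3+-1=-4
a = -1: -1+-4=-5, -1+-1=-2
Collecting distinct sums: A + B = {-12, -9, -7, -6, -5, -4, -2}
|A + B| = 7

A + B = {-12, -9, -7, -6, -5, -4, -2}


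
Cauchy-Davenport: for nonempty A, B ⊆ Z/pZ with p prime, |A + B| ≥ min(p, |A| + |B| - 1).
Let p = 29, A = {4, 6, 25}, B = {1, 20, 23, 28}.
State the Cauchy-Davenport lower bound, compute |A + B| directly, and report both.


Cauchy-Davenport: |A + B| ≥ min(p, |A| + |B| - 1) for A, B nonempty in Z/pZ.
|A| = 3, |B| = 4, p = 29.
CD lower bound = min(29, 3 + 4 - 1) = min(29, 6) = 6.
Compute A + B mod 29 directly:
a = 4: 4+1=5, 4+20=24, 4+23=27, 4+28=3
a = 6: 6+1=7, 6+20=26, 6+23=0, 6+28=5
a = 25: 25+1=26, 25+20=16, 25+23=19, 25+28=24
A + B = {0, 3, 5, 7, 16, 19, 24, 26, 27}, so |A + B| = 9.
Verify: 9 ≥ 6? Yes ✓.

CD lower bound = 6, actual |A + B| = 9.


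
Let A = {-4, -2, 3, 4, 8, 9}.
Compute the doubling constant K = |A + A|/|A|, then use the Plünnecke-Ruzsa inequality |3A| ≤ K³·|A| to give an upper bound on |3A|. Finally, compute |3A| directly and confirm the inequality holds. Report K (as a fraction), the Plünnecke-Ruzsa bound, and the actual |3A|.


|A| = 6.
Step 1: Compute A + A by enumerating all 36 pairs.
A + A = {-8, -6, -4, -1, 0, 1, 2, 4, 5, 6, 7, 8, 11, 12, 13, 16, 17, 18}, so |A + A| = 18.
Step 2: Doubling constant K = |A + A|/|A| = 18/6 = 18/6 ≈ 3.0000.
Step 3: Plünnecke-Ruzsa gives |3A| ≤ K³·|A| = (3.0000)³ · 6 ≈ 162.0000.
Step 4: Compute 3A = A + A + A directly by enumerating all triples (a,b,c) ∈ A³; |3A| = 35.
Step 5: Check 35 ≤ 162.0000? Yes ✓.

K = 18/6, Plünnecke-Ruzsa bound K³|A| ≈ 162.0000, |3A| = 35, inequality holds.


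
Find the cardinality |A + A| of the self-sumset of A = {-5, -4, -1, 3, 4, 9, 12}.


A + A = {a + a' : a, a' ∈ A}; |A| = 7.
General bounds: 2|A| - 1 ≤ |A + A| ≤ |A|(|A|+1)/2, i.e. 13 ≤ |A + A| ≤ 28.
Lower bound 2|A|-1 is attained iff A is an arithmetic progression.
Enumerate sums a + a' for a ≤ a' (symmetric, so this suffices):
a = -5: -5+-5=-10, -5+-4=-9, -5+-1=-6, -5+3=-2, -5+4=-1, -5+9=4, -5+12=7
a = -4: -4+-4=-8, -4+-1=-5, -4+3=-1, -4+4=0, -4+9=5, -4+12=8
a = -1: -1+-1=-2, -1+3=2, -1+4=3, -1+9=8, -1+12=11
a = 3: 3+3=6, 3+4=7, 3+9=12, 3+12=15
a = 4: 4+4=8, 4+9=13, 4+12=16
a = 9: 9+9=18, 9+12=21
a = 12: 12+12=24
Distinct sums: {-10, -9, -8, -6, -5, -2, -1, 0, 2, 3, 4, 5, 6, 7, 8, 11, 12, 13, 15, 16, 18, 21, 24}
|A + A| = 23

|A + A| = 23


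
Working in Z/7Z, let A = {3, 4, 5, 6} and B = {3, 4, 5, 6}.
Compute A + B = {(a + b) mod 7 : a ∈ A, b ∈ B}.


Work in Z/7Z: reduce every sum a + b modulo 7.
Enumerate all 16 pairs:
a = 3: 3+3=6, 3+4=0, 3+5=1, 3+6=2
a = 4: 4+3=0, 4+4=1, 4+5=2, 4+6=3
a = 5: 5+3=1, 5+4=2, 5+5=3, 5+6=4
a = 6: 6+3=2, 6+4=3, 6+5=4, 6+6=5
Distinct residues collected: {0, 1, 2, 3, 4, 5, 6}
|A + B| = 7 (out of 7 total residues).

A + B = {0, 1, 2, 3, 4, 5, 6}


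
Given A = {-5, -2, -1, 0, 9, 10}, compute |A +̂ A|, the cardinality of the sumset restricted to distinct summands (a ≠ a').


Restricted sumset: A +̂ A = {a + a' : a ∈ A, a' ∈ A, a ≠ a'}.
Equivalently, take A + A and drop any sum 2a that is achievable ONLY as a + a for a ∈ A (i.e. sums representable only with equal summands).
Enumerate pairs (a, a') with a < a' (symmetric, so each unordered pair gives one sum; this covers all a ≠ a'):
  -5 + -2 = -7
  -5 + -1 = -6
  -5 + 0 = -5
  -5 + 9 = 4
  -5 + 10 = 5
  -2 + -1 = -3
  -2 + 0 = -2
  -2 + 9 = 7
  -2 + 10 = 8
  -1 + 0 = -1
  -1 + 9 = 8
  -1 + 10 = 9
  0 + 9 = 9
  0 + 10 = 10
  9 + 10 = 19
Collected distinct sums: {-7, -6, -5, -3, -2, -1, 4, 5, 7, 8, 9, 10, 19}
|A +̂ A| = 13
(Reference bound: |A +̂ A| ≥ 2|A| - 3 for |A| ≥ 2, with |A| = 6 giving ≥ 9.)

|A +̂ A| = 13


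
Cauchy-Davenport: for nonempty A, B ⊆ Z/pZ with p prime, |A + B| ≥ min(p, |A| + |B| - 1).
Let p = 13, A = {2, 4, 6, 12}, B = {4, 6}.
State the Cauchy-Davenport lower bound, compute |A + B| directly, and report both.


Cauchy-Davenport: |A + B| ≥ min(p, |A| + |B| - 1) for A, B nonempty in Z/pZ.
|A| = 4, |B| = 2, p = 13.
CD lower bound = min(13, 4 + 2 - 1) = min(13, 5) = 5.
Compute A + B mod 13 directly:
a = 2: 2+4=6, 2+6=8
a = 4: 4+4=8, 4+6=10
a = 6: 6+4=10, 6+6=12
a = 12: 12+4=3, 12+6=5
A + B = {3, 5, 6, 8, 10, 12}, so |A + B| = 6.
Verify: 6 ≥ 5? Yes ✓.

CD lower bound = 5, actual |A + B| = 6.


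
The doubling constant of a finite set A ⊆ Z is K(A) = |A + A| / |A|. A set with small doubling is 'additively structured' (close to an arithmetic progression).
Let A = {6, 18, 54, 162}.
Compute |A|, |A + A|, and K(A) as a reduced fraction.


|A| = 4.
Compute A + A by enumerating all 16 pairs.
A + A = {12, 24, 36, 60, 72, 108, 168, 180, 216, 324}, so |A + A| = 10.
K = |A + A| / |A| = 10/4 = 5/2 ≈ 2.5000.
Reference: AP of size 4 gives K = 7/4 ≈ 1.7500; a fully generic set of size 4 gives K ≈ 2.5000.

|A| = 4, |A + A| = 10, K = 10/4 = 5/2.


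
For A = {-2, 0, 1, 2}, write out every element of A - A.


A - A = {a - a' : a, a' ∈ A}.
Compute a - a' for each ordered pair (a, a'):
a = -2: -2--2=0, -2-0=-2, -2-1=-3, -2-2=-4
a = 0: 0--2=2, 0-0=0, 0-1=-1, 0-2=-2
a = 1: 1--2=3, 1-0=1, 1-1=0, 1-2=-1
a = 2: 2--2=4, 2-0=2, 2-1=1, 2-2=0
Collecting distinct values (and noting 0 appears from a-a):
A - A = {-4, -3, -2, -1, 0, 1, 2, 3, 4}
|A - A| = 9

A - A = {-4, -3, -2, -1, 0, 1, 2, 3, 4}


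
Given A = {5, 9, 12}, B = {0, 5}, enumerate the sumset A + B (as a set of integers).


A + B = {a + b : a ∈ A, b ∈ B}.
Enumerate all |A|·|B| = 3·2 = 6 pairs (a, b) and collect distinct sums.
a = 5: 5+0=5, 5+5=10
a = 9: 9+0=9, 9+5=14
a = 12: 12+0=12, 12+5=17
Collecting distinct sums: A + B = {5, 9, 10, 12, 14, 17}
|A + B| = 6

A + B = {5, 9, 10, 12, 14, 17}


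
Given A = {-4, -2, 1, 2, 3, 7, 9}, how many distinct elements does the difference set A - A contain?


A - A = {a - a' : a, a' ∈ A}; |A| = 7.
Bounds: 2|A|-1 ≤ |A - A| ≤ |A|² - |A| + 1, i.e. 13 ≤ |A - A| ≤ 43.
Note: 0 ∈ A - A always (from a - a). The set is symmetric: if d ∈ A - A then -d ∈ A - A.
Enumerate nonzero differences d = a - a' with a > a' (then include -d):
Positive differences: {1, 2, 3, 4, 5, 6, 7, 8, 9, 11, 13}
Full difference set: {0} ∪ (positive diffs) ∪ (negative diffs).
|A - A| = 1 + 2·11 = 23 (matches direct enumeration: 23).

|A - A| = 23


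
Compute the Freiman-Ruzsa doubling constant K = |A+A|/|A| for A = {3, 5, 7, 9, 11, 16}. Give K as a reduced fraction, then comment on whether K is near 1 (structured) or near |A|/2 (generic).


|A| = 6.
Compute A + A by enumerating all 36 pairs.
A + A = {6, 8, 10, 12, 14, 16, 18, 19, 20, 21, 22, 23, 25, 27, 32}, so |A + A| = 15.
K = |A + A| / |A| = 15/6 = 5/2 ≈ 2.5000.
Reference: AP of size 6 gives K = 11/6 ≈ 1.8333; a fully generic set of size 6 gives K ≈ 3.5000.

|A| = 6, |A + A| = 15, K = 15/6 = 5/2.


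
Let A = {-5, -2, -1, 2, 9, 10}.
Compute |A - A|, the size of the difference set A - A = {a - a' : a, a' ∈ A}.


A - A = {a - a' : a, a' ∈ A}; |A| = 6.
Bounds: 2|A|-1 ≤ |A - A| ≤ |A|² - |A| + 1, i.e. 11 ≤ |A - A| ≤ 31.
Note: 0 ∈ A - A always (from a - a). The set is symmetric: if d ∈ A - A then -d ∈ A - A.
Enumerate nonzero differences d = a - a' with a > a' (then include -d):
Positive differences: {1, 3, 4, 7, 8, 10, 11, 12, 14, 15}
Full difference set: {0} ∪ (positive diffs) ∪ (negative diffs).
|A - A| = 1 + 2·10 = 21 (matches direct enumeration: 21).

|A - A| = 21


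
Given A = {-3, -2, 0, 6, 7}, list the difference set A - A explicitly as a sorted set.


A - A = {a - a' : a, a' ∈ A}.
Compute a - a' for each ordered pair (a, a'):
a = -3: -3--3=0, -3--2=-1, -3-0=-3, -3-6=-9, -3-7=-10
a = -2: -2--3=1, -2--2=0, -2-0=-2, -2-6=-8, -2-7=-9
a = 0: 0--3=3, 0--2=2, 0-0=0, 0-6=-6, 0-7=-7
a = 6: 6--3=9, 6--2=8, 6-0=6, 6-6=0, 6-7=-1
a = 7: 7--3=10, 7--2=9, 7-0=7, 7-6=1, 7-7=0
Collecting distinct values (and noting 0 appears from a-a):
A - A = {-10, -9, -8, -7, -6, -3, -2, -1, 0, 1, 2, 3, 6, 7, 8, 9, 10}
|A - A| = 17

A - A = {-10, -9, -8, -7, -6, -3, -2, -1, 0, 1, 2, 3, 6, 7, 8, 9, 10}


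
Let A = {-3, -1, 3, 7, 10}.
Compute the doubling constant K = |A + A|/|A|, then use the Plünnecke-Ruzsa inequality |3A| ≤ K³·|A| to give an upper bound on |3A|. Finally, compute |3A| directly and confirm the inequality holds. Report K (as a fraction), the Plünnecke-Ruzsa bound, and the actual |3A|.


|A| = 5.
Step 1: Compute A + A by enumerating all 25 pairs.
A + A = {-6, -4, -2, 0, 2, 4, 6, 7, 9, 10, 13, 14, 17, 20}, so |A + A| = 14.
Step 2: Doubling constant K = |A + A|/|A| = 14/5 = 14/5 ≈ 2.8000.
Step 3: Plünnecke-Ruzsa gives |3A| ≤ K³·|A| = (2.8000)³ · 5 ≈ 109.7600.
Step 4: Compute 3A = A + A + A directly by enumerating all triples (a,b,c) ∈ A³; |3A| = 27.
Step 5: Check 27 ≤ 109.7600? Yes ✓.

K = 14/5, Plünnecke-Ruzsa bound K³|A| ≈ 109.7600, |3A| = 27, inequality holds.


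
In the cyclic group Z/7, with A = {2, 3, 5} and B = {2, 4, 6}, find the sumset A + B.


Work in Z/7Z: reduce every sum a + b modulo 7.
Enumerate all 9 pairs:
a = 2: 2+2=4, 2+4=6, 2+6=1
a = 3: 3+2=5, 3+4=0, 3+6=2
a = 5: 5+2=0, 5+4=2, 5+6=4
Distinct residues collected: {0, 1, 2, 4, 5, 6}
|A + B| = 6 (out of 7 total residues).

A + B = {0, 1, 2, 4, 5, 6}


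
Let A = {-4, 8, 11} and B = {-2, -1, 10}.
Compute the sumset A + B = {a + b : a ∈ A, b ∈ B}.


A + B = {a + b : a ∈ A, b ∈ B}.
Enumerate all |A|·|B| = 3·3 = 9 pairs (a, b) and collect distinct sums.
a = -4: -4+-2=-6, -4+-1=-5, -4+10=6
a = 8: 8+-2=6, 8+-1=7, 8+10=18
a = 11: 11+-2=9, 11+-1=10, 11+10=21
Collecting distinct sums: A + B = {-6, -5, 6, 7, 9, 10, 18, 21}
|A + B| = 8

A + B = {-6, -5, 6, 7, 9, 10, 18, 21}


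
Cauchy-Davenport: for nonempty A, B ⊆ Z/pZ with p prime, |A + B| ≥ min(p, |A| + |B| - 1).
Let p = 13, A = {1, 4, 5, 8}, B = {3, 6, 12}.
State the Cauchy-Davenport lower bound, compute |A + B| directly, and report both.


Cauchy-Davenport: |A + B| ≥ min(p, |A| + |B| - 1) for A, B nonempty in Z/pZ.
|A| = 4, |B| = 3, p = 13.
CD lower bound = min(13, 4 + 3 - 1) = min(13, 6) = 6.
Compute A + B mod 13 directly:
a = 1: 1+3=4, 1+6=7, 1+12=0
a = 4: 4+3=7, 4+6=10, 4+12=3
a = 5: 5+3=8, 5+6=11, 5+12=4
a = 8: 8+3=11, 8+6=1, 8+12=7
A + B = {0, 1, 3, 4, 7, 8, 10, 11}, so |A + B| = 8.
Verify: 8 ≥ 6? Yes ✓.

CD lower bound = 6, actual |A + B| = 8.


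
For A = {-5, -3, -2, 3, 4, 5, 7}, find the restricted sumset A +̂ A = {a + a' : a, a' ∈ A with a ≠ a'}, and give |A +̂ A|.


Restricted sumset: A +̂ A = {a + a' : a ∈ A, a' ∈ A, a ≠ a'}.
Equivalently, take A + A and drop any sum 2a that is achievable ONLY as a + a for a ∈ A (i.e. sums representable only with equal summands).
Enumerate pairs (a, a') with a < a' (symmetric, so each unordered pair gives one sum; this covers all a ≠ a'):
  -5 + -3 = -8
  -5 + -2 = -7
  -5 + 3 = -2
  -5 + 4 = -1
  -5 + 5 = 0
  -5 + 7 = 2
  -3 + -2 = -5
  -3 + 3 = 0
  -3 + 4 = 1
  -3 + 5 = 2
  -3 + 7 = 4
  -2 + 3 = 1
  -2 + 4 = 2
  -2 + 5 = 3
  -2 + 7 = 5
  3 + 4 = 7
  3 + 5 = 8
  3 + 7 = 10
  4 + 5 = 9
  4 + 7 = 11
  5 + 7 = 12
Collected distinct sums: {-8, -7, -5, -2, -1, 0, 1, 2, 3, 4, 5, 7, 8, 9, 10, 11, 12}
|A +̂ A| = 17
(Reference bound: |A +̂ A| ≥ 2|A| - 3 for |A| ≥ 2, with |A| = 7 giving ≥ 11.)

|A +̂ A| = 17


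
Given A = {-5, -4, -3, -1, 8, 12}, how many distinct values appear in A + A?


A + A = {a + a' : a, a' ∈ A}; |A| = 6.
General bounds: 2|A| - 1 ≤ |A + A| ≤ |A|(|A|+1)/2, i.e. 11 ≤ |A + A| ≤ 21.
Lower bound 2|A|-1 is attained iff A is an arithmetic progression.
Enumerate sums a + a' for a ≤ a' (symmetric, so this suffices):
a = -5: -5+-5=-10, -5+-4=-9, -5+-3=-8, -5+-1=-6, -5+8=3, -5+12=7
a = -4: -4+-4=-8, -4+-3=-7, -4+-1=-5, -4+8=4, -4+12=8
a = -3: -3+-3=-6, -3+-1=-4, -3+8=5, -3+12=9
a = -1: -1+-1=-2, -1+8=7, -1+12=11
a = 8: 8+8=16, 8+12=20
a = 12: 12+12=24
Distinct sums: {-10, -9, -8, -7, -6, -5, -4, -2, 3, 4, 5, 7, 8, 9, 11, 16, 20, 24}
|A + A| = 18

|A + A| = 18


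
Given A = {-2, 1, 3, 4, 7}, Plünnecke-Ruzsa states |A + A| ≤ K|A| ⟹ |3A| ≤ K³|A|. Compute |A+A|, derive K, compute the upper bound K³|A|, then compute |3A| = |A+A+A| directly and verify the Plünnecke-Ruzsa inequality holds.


|A| = 5.
Step 1: Compute A + A by enumerating all 25 pairs.
A + A = {-4, -1, 1, 2, 4, 5, 6, 7, 8, 10, 11, 14}, so |A + A| = 12.
Step 2: Doubling constant K = |A + A|/|A| = 12/5 = 12/5 ≈ 2.4000.
Step 3: Plünnecke-Ruzsa gives |3A| ≤ K³·|A| = (2.4000)³ · 5 ≈ 69.1200.
Step 4: Compute 3A = A + A + A directly by enumerating all triples (a,b,c) ∈ A³; |3A| = 21.
Step 5: Check 21 ≤ 69.1200? Yes ✓.

K = 12/5, Plünnecke-Ruzsa bound K³|A| ≈ 69.1200, |3A| = 21, inequality holds.


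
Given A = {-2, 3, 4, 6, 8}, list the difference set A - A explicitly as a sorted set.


A - A = {a - a' : a, a' ∈ A}.
Compute a - a' for each ordered pair (a, a'):
a = -2: -2--2=0, -2-3=-5, -2-4=-6, -2-6=-8, -2-8=-10
a = 3: 3--2=5, 3-3=0, 3-4=-1, 3-6=-3, 3-8=-5
a = 4: 4--2=6, 4-3=1, 4-4=0, 4-6=-2, 4-8=-4
a = 6: 6--2=8, 6-3=3, 6-4=2, 6-6=0, 6-8=-2
a = 8: 8--2=10, 8-3=5, 8-4=4, 8-6=2, 8-8=0
Collecting distinct values (and noting 0 appears from a-a):
A - A = {-10, -8, -6, -5, -4, -3, -2, -1, 0, 1, 2, 3, 4, 5, 6, 8, 10}
|A - A| = 17

A - A = {-10, -8, -6, -5, -4, -3, -2, -1, 0, 1, 2, 3, 4, 5, 6, 8, 10}


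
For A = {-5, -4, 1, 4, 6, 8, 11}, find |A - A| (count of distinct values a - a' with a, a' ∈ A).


A - A = {a - a' : a, a' ∈ A}; |A| = 7.
Bounds: 2|A|-1 ≤ |A - A| ≤ |A|² - |A| + 1, i.e. 13 ≤ |A - A| ≤ 43.
Note: 0 ∈ A - A always (from a - a). The set is symmetric: if d ∈ A - A then -d ∈ A - A.
Enumerate nonzero differences d = a - a' with a > a' (then include -d):
Positive differences: {1, 2, 3, 4, 5, 6, 7, 8, 9, 10, 11, 12, 13, 15, 16}
Full difference set: {0} ∪ (positive diffs) ∪ (negative diffs).
|A - A| = 1 + 2·15 = 31 (matches direct enumeration: 31).

|A - A| = 31


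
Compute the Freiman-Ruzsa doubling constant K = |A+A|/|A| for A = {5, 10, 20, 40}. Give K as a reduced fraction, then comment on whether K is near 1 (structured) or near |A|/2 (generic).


|A| = 4.
Compute A + A by enumerating all 16 pairs.
A + A = {10, 15, 20, 25, 30, 40, 45, 50, 60, 80}, so |A + A| = 10.
K = |A + A| / |A| = 10/4 = 5/2 ≈ 2.5000.
Reference: AP of size 4 gives K = 7/4 ≈ 1.7500; a fully generic set of size 4 gives K ≈ 2.5000.

|A| = 4, |A + A| = 10, K = 10/4 = 5/2.


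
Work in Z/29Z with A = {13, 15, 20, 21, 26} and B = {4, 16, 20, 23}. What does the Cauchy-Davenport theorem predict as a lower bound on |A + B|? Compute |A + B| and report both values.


Cauchy-Davenport: |A + B| ≥ min(p, |A| + |B| - 1) for A, B nonempty in Z/pZ.
|A| = 5, |B| = 4, p = 29.
CD lower bound = min(29, 5 + 4 - 1) = min(29, 8) = 8.
Compute A + B mod 29 directly:
a = 13: 13+4=17, 13+16=0, 13+20=4, 13+23=7
a = 15: 15+4=19, 15+16=2, 15+20=6, 15+23=9
a = 20: 20+4=24, 20+16=7, 20+20=11, 20+23=14
a = 21: 21+4=25, 21+16=8, 21+20=12, 21+23=15
a = 26: 26+4=1, 26+16=13, 26+20=17, 26+23=20
A + B = {0, 1, 2, 4, 6, 7, 8, 9, 11, 12, 13, 14, 15, 17, 19, 20, 24, 25}, so |A + B| = 18.
Verify: 18 ≥ 8? Yes ✓.

CD lower bound = 8, actual |A + B| = 18.


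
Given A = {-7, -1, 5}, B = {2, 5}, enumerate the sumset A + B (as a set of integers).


A + B = {a + b : a ∈ A, b ∈ B}.
Enumerate all |A|·|B| = 3·2 = 6 pairs (a, b) and collect distinct sums.
a = -7: -7+2=-5, -7+5=-2
a = -1: -1+2=1, -1+5=4
a = 5: 5+2=7, 5+5=10
Collecting distinct sums: A + B = {-5, -2, 1, 4, 7, 10}
|A + B| = 6

A + B = {-5, -2, 1, 4, 7, 10}


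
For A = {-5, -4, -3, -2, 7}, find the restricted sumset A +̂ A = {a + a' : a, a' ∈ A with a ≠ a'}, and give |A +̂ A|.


Restricted sumset: A +̂ A = {a + a' : a ∈ A, a' ∈ A, a ≠ a'}.
Equivalently, take A + A and drop any sum 2a that is achievable ONLY as a + a for a ∈ A (i.e. sums representable only with equal summands).
Enumerate pairs (a, a') with a < a' (symmetric, so each unordered pair gives one sum; this covers all a ≠ a'):
  -5 + -4 = -9
  -5 + -3 = -8
  -5 + -2 = -7
  -5 + 7 = 2
  -4 + -3 = -7
  -4 + -2 = -6
  -4 + 7 = 3
  -3 + -2 = -5
  -3 + 7 = 4
  -2 + 7 = 5
Collected distinct sums: {-9, -8, -7, -6, -5, 2, 3, 4, 5}
|A +̂ A| = 9
(Reference bound: |A +̂ A| ≥ 2|A| - 3 for |A| ≥ 2, with |A| = 5 giving ≥ 7.)

|A +̂ A| = 9


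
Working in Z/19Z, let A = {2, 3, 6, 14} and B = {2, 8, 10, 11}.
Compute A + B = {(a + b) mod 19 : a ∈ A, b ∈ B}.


Work in Z/19Z: reduce every sum a + b modulo 19.
Enumerate all 16 pairs:
a = 2: 2+2=4, 2+8=10, 2+10=12, 2+11=13
a = 3: 3+2=5, 3+8=11, 3+10=13, 3+11=14
a = 6: 6+2=8, 6+8=14, 6+10=16, 6+11=17
a = 14: 14+2=16, 14+8=3, 14+10=5, 14+11=6
Distinct residues collected: {3, 4, 5, 6, 8, 10, 11, 12, 13, 14, 16, 17}
|A + B| = 12 (out of 19 total residues).

A + B = {3, 4, 5, 6, 8, 10, 11, 12, 13, 14, 16, 17}


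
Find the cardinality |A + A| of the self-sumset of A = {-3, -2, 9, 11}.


A + A = {a + a' : a, a' ∈ A}; |A| = 4.
General bounds: 2|A| - 1 ≤ |A + A| ≤ |A|(|A|+1)/2, i.e. 7 ≤ |A + A| ≤ 10.
Lower bound 2|A|-1 is attained iff A is an arithmetic progression.
Enumerate sums a + a' for a ≤ a' (symmetric, so this suffices):
a = -3: -3+-3=-6, -3+-2=-5, -3+9=6, -3+11=8
a = -2: -2+-2=-4, -2+9=7, -2+11=9
a = 9: 9+9=18, 9+11=20
a = 11: 11+11=22
Distinct sums: {-6, -5, -4, 6, 7, 8, 9, 18, 20, 22}
|A + A| = 10

|A + A| = 10


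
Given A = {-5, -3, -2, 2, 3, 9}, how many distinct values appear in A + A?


A + A = {a + a' : a, a' ∈ A}; |A| = 6.
General bounds: 2|A| - 1 ≤ |A + A| ≤ |A|(|A|+1)/2, i.e. 11 ≤ |A + A| ≤ 21.
Lower bound 2|A|-1 is attained iff A is an arithmetic progression.
Enumerate sums a + a' for a ≤ a' (symmetric, so this suffices):
a = -5: -5+-5=-10, -5+-3=-8, -5+-2=-7, -5+2=-3, -5+3=-2, -5+9=4
a = -3: -3+-3=-6, -3+-2=-5, -3+2=-1, -3+3=0, -3+9=6
a = -2: -2+-2=-4, -2+2=0, -2+3=1, -2+9=7
a = 2: 2+2=4, 2+3=5, 2+9=11
a = 3: 3+3=6, 3+9=12
a = 9: 9+9=18
Distinct sums: {-10, -8, -7, -6, -5, -4, -3, -2, -1, 0, 1, 4, 5, 6, 7, 11, 12, 18}
|A + A| = 18

|A + A| = 18


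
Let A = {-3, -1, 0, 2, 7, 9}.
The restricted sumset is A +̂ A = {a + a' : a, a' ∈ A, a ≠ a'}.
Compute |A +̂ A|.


Restricted sumset: A +̂ A = {a + a' : a ∈ A, a' ∈ A, a ≠ a'}.
Equivalently, take A + A and drop any sum 2a that is achievable ONLY as a + a for a ∈ A (i.e. sums representable only with equal summands).
Enumerate pairs (a, a') with a < a' (symmetric, so each unordered pair gives one sum; this covers all a ≠ a'):
  -3 + -1 = -4
  -3 + 0 = -3
  -3 + 2 = -1
  -3 + 7 = 4
  -3 + 9 = 6
  -1 + 0 = -1
  -1 + 2 = 1
  -1 + 7 = 6
  -1 + 9 = 8
  0 + 2 = 2
  0 + 7 = 7
  0 + 9 = 9
  2 + 7 = 9
  2 + 9 = 11
  7 + 9 = 16
Collected distinct sums: {-4, -3, -1, 1, 2, 4, 6, 7, 8, 9, 11, 16}
|A +̂ A| = 12
(Reference bound: |A +̂ A| ≥ 2|A| - 3 for |A| ≥ 2, with |A| = 6 giving ≥ 9.)

|A +̂ A| = 12


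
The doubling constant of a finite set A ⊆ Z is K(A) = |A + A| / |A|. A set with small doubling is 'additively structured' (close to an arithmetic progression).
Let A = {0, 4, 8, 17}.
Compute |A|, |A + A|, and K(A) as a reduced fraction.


|A| = 4.
Compute A + A by enumerating all 16 pairs.
A + A = {0, 4, 8, 12, 16, 17, 21, 25, 34}, so |A + A| = 9.
K = |A + A| / |A| = 9/4 (already in lowest terms) ≈ 2.2500.
Reference: AP of size 4 gives K = 7/4 ≈ 1.7500; a fully generic set of size 4 gives K ≈ 2.5000.

|A| = 4, |A + A| = 9, K = 9/4.


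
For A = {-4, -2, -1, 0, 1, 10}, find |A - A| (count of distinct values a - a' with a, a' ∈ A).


A - A = {a - a' : a, a' ∈ A}; |A| = 6.
Bounds: 2|A|-1 ≤ |A - A| ≤ |A|² - |A| + 1, i.e. 11 ≤ |A - A| ≤ 31.
Note: 0 ∈ A - A always (from a - a). The set is symmetric: if d ∈ A - A then -d ∈ A - A.
Enumerate nonzero differences d = a - a' with a > a' (then include -d):
Positive differences: {1, 2, 3, 4, 5, 9, 10, 11, 12, 14}
Full difference set: {0} ∪ (positive diffs) ∪ (negative diffs).
|A - A| = 1 + 2·10 = 21 (matches direct enumeration: 21).

|A - A| = 21


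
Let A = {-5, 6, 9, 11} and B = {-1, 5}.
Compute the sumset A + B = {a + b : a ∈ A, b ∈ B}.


A + B = {a + b : a ∈ A, b ∈ B}.
Enumerate all |A|·|B| = 4·2 = 8 pairs (a, b) and collect distinct sums.
a = -5: -5+-1=-6, -5+5=0
a = 6: 6+-1=5, 6+5=11
a = 9: 9+-1=8, 9+5=14
a = 11: 11+-1=10, 11+5=16
Collecting distinct sums: A + B = {-6, 0, 5, 8, 10, 11, 14, 16}
|A + B| = 8

A + B = {-6, 0, 5, 8, 10, 11, 14, 16}


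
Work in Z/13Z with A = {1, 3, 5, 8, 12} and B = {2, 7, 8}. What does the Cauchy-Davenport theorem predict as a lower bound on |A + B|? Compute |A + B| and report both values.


Cauchy-Davenport: |A + B| ≥ min(p, |A| + |B| - 1) for A, B nonempty in Z/pZ.
|A| = 5, |B| = 3, p = 13.
CD lower bound = min(13, 5 + 3 - 1) = min(13, 7) = 7.
Compute A + B mod 13 directly:
a = 1: 1+2=3, 1+7=8, 1+8=9
a = 3: 3+2=5, 3+7=10, 3+8=11
a = 5: 5+2=7, 5+7=12, 5+8=0
a = 8: 8+2=10, 8+7=2, 8+8=3
a = 12: 12+2=1, 12+7=6, 12+8=7
A + B = {0, 1, 2, 3, 5, 6, 7, 8, 9, 10, 11, 12}, so |A + B| = 12.
Verify: 12 ≥ 7? Yes ✓.

CD lower bound = 7, actual |A + B| = 12.


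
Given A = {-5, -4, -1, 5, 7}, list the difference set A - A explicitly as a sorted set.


A - A = {a - a' : a, a' ∈ A}.
Compute a - a' for each ordered pair (a, a'):
a = -5: -5--5=0, -5--4=-1, -5--1=-4, -5-5=-10, -5-7=-12
a = -4: -4--5=1, -4--4=0, -4--1=-3, -4-5=-9, -4-7=-11
a = -1: -1--5=4, -1--4=3, -1--1=0, -1-5=-6, -1-7=-8
a = 5: 5--5=10, 5--4=9, 5--1=6, 5-5=0, 5-7=-2
a = 7: 7--5=12, 7--4=11, 7--1=8, 7-5=2, 7-7=0
Collecting distinct values (and noting 0 appears from a-a):
A - A = {-12, -11, -10, -9, -8, -6, -4, -3, -2, -1, 0, 1, 2, 3, 4, 6, 8, 9, 10, 11, 12}
|A - A| = 21

A - A = {-12, -11, -10, -9, -8, -6, -4, -3, -2, -1, 0, 1, 2, 3, 4, 6, 8, 9, 10, 11, 12}


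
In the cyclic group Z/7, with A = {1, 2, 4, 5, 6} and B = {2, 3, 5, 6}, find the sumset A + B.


Work in Z/7Z: reduce every sum a + b modulo 7.
Enumerate all 20 pairs:
a = 1: 1+2=3, 1+3=4, 1+5=6, 1+6=0
a = 2: 2+2=4, 2+3=5, 2+5=0, 2+6=1
a = 4: 4+2=6, 4+3=0, 4+5=2, 4+6=3
a = 5: 5+2=0, 5+3=1, 5+5=3, 5+6=4
a = 6: 6+2=1, 6+3=2, 6+5=4, 6+6=5
Distinct residues collected: {0, 1, 2, 3, 4, 5, 6}
|A + B| = 7 (out of 7 total residues).

A + B = {0, 1, 2, 3, 4, 5, 6}


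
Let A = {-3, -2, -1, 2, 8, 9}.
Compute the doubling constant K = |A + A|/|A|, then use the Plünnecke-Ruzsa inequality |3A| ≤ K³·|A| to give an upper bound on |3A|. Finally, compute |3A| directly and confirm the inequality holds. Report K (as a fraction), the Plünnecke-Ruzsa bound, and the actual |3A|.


|A| = 6.
Step 1: Compute A + A by enumerating all 36 pairs.
A + A = {-6, -5, -4, -3, -2, -1, 0, 1, 4, 5, 6, 7, 8, 10, 11, 16, 17, 18}, so |A + A| = 18.
Step 2: Doubling constant K = |A + A|/|A| = 18/6 = 18/6 ≈ 3.0000.
Step 3: Plünnecke-Ruzsa gives |3A| ≤ K³·|A| = (3.0000)³ · 6 ≈ 162.0000.
Step 4: Compute 3A = A + A + A directly by enumerating all triples (a,b,c) ∈ A³; |3A| = 33.
Step 5: Check 33 ≤ 162.0000? Yes ✓.

K = 18/6, Plünnecke-Ruzsa bound K³|A| ≈ 162.0000, |3A| = 33, inequality holds.


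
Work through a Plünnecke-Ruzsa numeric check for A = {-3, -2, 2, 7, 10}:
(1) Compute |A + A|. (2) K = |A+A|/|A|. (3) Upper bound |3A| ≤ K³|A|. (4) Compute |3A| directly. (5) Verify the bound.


|A| = 5.
Step 1: Compute A + A by enumerating all 25 pairs.
A + A = {-6, -5, -4, -1, 0, 4, 5, 7, 8, 9, 12, 14, 17, 20}, so |A + A| = 14.
Step 2: Doubling constant K = |A + A|/|A| = 14/5 = 14/5 ≈ 2.8000.
Step 3: Plünnecke-Ruzsa gives |3A| ≤ K³·|A| = (2.8000)³ · 5 ≈ 109.7600.
Step 4: Compute 3A = A + A + A directly by enumerating all triples (a,b,c) ∈ A³; |3A| = 29.
Step 5: Check 29 ≤ 109.7600? Yes ✓.

K = 14/5, Plünnecke-Ruzsa bound K³|A| ≈ 109.7600, |3A| = 29, inequality holds.


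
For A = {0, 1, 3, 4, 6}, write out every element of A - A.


A - A = {a - a' : a, a' ∈ A}.
Compute a - a' for each ordered pair (a, a'):
a = 0: 0-0=0, 0-1=-1, 0-3=-3, 0-4=-4, 0-6=-6
a = 1: 1-0=1, 1-1=0, 1-3=-2, 1-4=-3, 1-6=-5
a = 3: 3-0=3, 3-1=2, 3-3=0, 3-4=-1, 3-6=-3
a = 4: 4-0=4, 4-1=3, 4-3=1, 4-4=0, 4-6=-2
a = 6: 6-0=6, 6-1=5, 6-3=3, 6-4=2, 6-6=0
Collecting distinct values (and noting 0 appears from a-a):
A - A = {-6, -5, -4, -3, -2, -1, 0, 1, 2, 3, 4, 5, 6}
|A - A| = 13

A - A = {-6, -5, -4, -3, -2, -1, 0, 1, 2, 3, 4, 5, 6}


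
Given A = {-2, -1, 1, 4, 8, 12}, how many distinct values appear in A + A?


A + A = {a + a' : a, a' ∈ A}; |A| = 6.
General bounds: 2|A| - 1 ≤ |A + A| ≤ |A|(|A|+1)/2, i.e. 11 ≤ |A + A| ≤ 21.
Lower bound 2|A|-1 is attained iff A is an arithmetic progression.
Enumerate sums a + a' for a ≤ a' (symmetric, so this suffices):
a = -2: -2+-2=-4, -2+-1=-3, -2+1=-1, -2+4=2, -2+8=6, -2+12=10
a = -1: -1+-1=-2, -1+1=0, -1+4=3, -1+8=7, -1+12=11
a = 1: 1+1=2, 1+4=5, 1+8=9, 1+12=13
a = 4: 4+4=8, 4+8=12, 4+12=16
a = 8: 8+8=16, 8+12=20
a = 12: 12+12=24
Distinct sums: {-4, -3, -2, -1, 0, 2, 3, 5, 6, 7, 8, 9, 10, 11, 12, 13, 16, 20, 24}
|A + A| = 19

|A + A| = 19


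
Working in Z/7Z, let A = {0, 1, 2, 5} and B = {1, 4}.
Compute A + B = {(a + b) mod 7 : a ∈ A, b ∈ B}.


Work in Z/7Z: reduce every sum a + b modulo 7.
Enumerate all 8 pairs:
a = 0: 0+1=1, 0+4=4
a = 1: 1+1=2, 1+4=5
a = 2: 2+1=3, 2+4=6
a = 5: 5+1=6, 5+4=2
Distinct residues collected: {1, 2, 3, 4, 5, 6}
|A + B| = 6 (out of 7 total residues).

A + B = {1, 2, 3, 4, 5, 6}


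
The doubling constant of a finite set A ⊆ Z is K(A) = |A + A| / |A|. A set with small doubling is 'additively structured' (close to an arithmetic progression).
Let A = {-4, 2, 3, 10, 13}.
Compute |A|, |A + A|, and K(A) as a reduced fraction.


|A| = 5.
Compute A + A by enumerating all 25 pairs.
A + A = {-8, -2, -1, 4, 5, 6, 9, 12, 13, 15, 16, 20, 23, 26}, so |A + A| = 14.
K = |A + A| / |A| = 14/5 (already in lowest terms) ≈ 2.8000.
Reference: AP of size 5 gives K = 9/5 ≈ 1.8000; a fully generic set of size 5 gives K ≈ 3.0000.

|A| = 5, |A + A| = 14, K = 14/5.


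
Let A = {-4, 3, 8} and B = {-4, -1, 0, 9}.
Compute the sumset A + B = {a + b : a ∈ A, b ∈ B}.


A + B = {a + b : a ∈ A, b ∈ B}.
Enumerate all |A|·|B| = 3·4 = 12 pairs (a, b) and collect distinct sums.
a = -4: -4+-4=-8, -4+-1=-5, -4+0=-4, -4+9=5
a = 3: 3+-4=-1, 3+-1=2, 3+0=3, 3+9=12
a = 8: 8+-4=4, 8+-1=7, 8+0=8, 8+9=17
Collecting distinct sums: A + B = {-8, -5, -4, -1, 2, 3, 4, 5, 7, 8, 12, 17}
|A + B| = 12

A + B = {-8, -5, -4, -1, 2, 3, 4, 5, 7, 8, 12, 17}


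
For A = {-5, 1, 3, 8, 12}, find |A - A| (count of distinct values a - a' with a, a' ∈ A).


A - A = {a - a' : a, a' ∈ A}; |A| = 5.
Bounds: 2|A|-1 ≤ |A - A| ≤ |A|² - |A| + 1, i.e. 9 ≤ |A - A| ≤ 21.
Note: 0 ∈ A - A always (from a - a). The set is symmetric: if d ∈ A - A then -d ∈ A - A.
Enumerate nonzero differences d = a - a' with a > a' (then include -d):
Positive differences: {2, 4, 5, 6, 7, 8, 9, 11, 13, 17}
Full difference set: {0} ∪ (positive diffs) ∪ (negative diffs).
|A - A| = 1 + 2·10 = 21 (matches direct enumeration: 21).

|A - A| = 21


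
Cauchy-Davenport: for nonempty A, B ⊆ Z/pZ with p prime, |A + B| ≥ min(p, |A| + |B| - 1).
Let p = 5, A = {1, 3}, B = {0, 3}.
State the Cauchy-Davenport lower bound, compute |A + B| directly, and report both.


Cauchy-Davenport: |A + B| ≥ min(p, |A| + |B| - 1) for A, B nonempty in Z/pZ.
|A| = 2, |B| = 2, p = 5.
CD lower bound = min(5, 2 + 2 - 1) = min(5, 3) = 3.
Compute A + B mod 5 directly:
a = 1: 1+0=1, 1+3=4
a = 3: 3+0=3, 3+3=1
A + B = {1, 3, 4}, so |A + B| = 3.
Verify: 3 ≥ 3? Yes ✓.

CD lower bound = 3, actual |A + B| = 3.


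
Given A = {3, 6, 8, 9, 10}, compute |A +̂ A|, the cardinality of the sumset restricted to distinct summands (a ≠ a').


Restricted sumset: A +̂ A = {a + a' : a ∈ A, a' ∈ A, a ≠ a'}.
Equivalently, take A + A and drop any sum 2a that is achievable ONLY as a + a for a ∈ A (i.e. sums representable only with equal summands).
Enumerate pairs (a, a') with a < a' (symmetric, so each unordered pair gives one sum; this covers all a ≠ a'):
  3 + 6 = 9
  3 + 8 = 11
  3 + 9 = 12
  3 + 10 = 13
  6 + 8 = 14
  6 + 9 = 15
  6 + 10 = 16
  8 + 9 = 17
  8 + 10 = 18
  9 + 10 = 19
Collected distinct sums: {9, 11, 12, 13, 14, 15, 16, 17, 18, 19}
|A +̂ A| = 10
(Reference bound: |A +̂ A| ≥ 2|A| - 3 for |A| ≥ 2, with |A| = 5 giving ≥ 7.)

|A +̂ A| = 10


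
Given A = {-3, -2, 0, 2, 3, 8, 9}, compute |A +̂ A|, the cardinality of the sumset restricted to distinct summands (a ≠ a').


Restricted sumset: A +̂ A = {a + a' : a ∈ A, a' ∈ A, a ≠ a'}.
Equivalently, take A + A and drop any sum 2a that is achievable ONLY as a + a for a ∈ A (i.e. sums representable only with equal summands).
Enumerate pairs (a, a') with a < a' (symmetric, so each unordered pair gives one sum; this covers all a ≠ a'):
  -3 + -2 = -5
  -3 + 0 = -3
  -3 + 2 = -1
  -3 + 3 = 0
  -3 + 8 = 5
  -3 + 9 = 6
  -2 + 0 = -2
  -2 + 2 = 0
  -2 + 3 = 1
  -2 + 8 = 6
  -2 + 9 = 7
  0 + 2 = 2
  0 + 3 = 3
  0 + 8 = 8
  0 + 9 = 9
  2 + 3 = 5
  2 + 8 = 10
  2 + 9 = 11
  3 + 8 = 11
  3 + 9 = 12
  8 + 9 = 17
Collected distinct sums: {-5, -3, -2, -1, 0, 1, 2, 3, 5, 6, 7, 8, 9, 10, 11, 12, 17}
|A +̂ A| = 17
(Reference bound: |A +̂ A| ≥ 2|A| - 3 for |A| ≥ 2, with |A| = 7 giving ≥ 11.)

|A +̂ A| = 17


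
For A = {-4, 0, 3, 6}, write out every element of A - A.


A - A = {a - a' : a, a' ∈ A}.
Compute a - a' for each ordered pair (a, a'):
a = -4: -4--4=0, -4-0=-4, -4-3=-7, -4-6=-10
a = 0: 0--4=4, 0-0=0, 0-3=-3, 0-6=-6
a = 3: 3--4=7, 3-0=3, 3-3=0, 3-6=-3
a = 6: 6--4=10, 6-0=6, 6-3=3, 6-6=0
Collecting distinct values (and noting 0 appears from a-a):
A - A = {-10, -7, -6, -4, -3, 0, 3, 4, 6, 7, 10}
|A - A| = 11

A - A = {-10, -7, -6, -4, -3, 0, 3, 4, 6, 7, 10}


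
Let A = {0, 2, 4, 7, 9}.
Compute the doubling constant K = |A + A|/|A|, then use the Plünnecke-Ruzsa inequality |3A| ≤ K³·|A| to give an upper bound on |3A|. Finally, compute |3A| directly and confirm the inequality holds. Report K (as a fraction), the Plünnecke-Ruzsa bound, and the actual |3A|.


|A| = 5.
Step 1: Compute A + A by enumerating all 25 pairs.
A + A = {0, 2, 4, 6, 7, 8, 9, 11, 13, 14, 16, 18}, so |A + A| = 12.
Step 2: Doubling constant K = |A + A|/|A| = 12/5 = 12/5 ≈ 2.4000.
Step 3: Plünnecke-Ruzsa gives |3A| ≤ K³·|A| = (2.4000)³ · 5 ≈ 69.1200.
Step 4: Compute 3A = A + A + A directly by enumerating all triples (a,b,c) ∈ A³; |3A| = 22.
Step 5: Check 22 ≤ 69.1200? Yes ✓.

K = 12/5, Plünnecke-Ruzsa bound K³|A| ≈ 69.1200, |3A| = 22, inequality holds.
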